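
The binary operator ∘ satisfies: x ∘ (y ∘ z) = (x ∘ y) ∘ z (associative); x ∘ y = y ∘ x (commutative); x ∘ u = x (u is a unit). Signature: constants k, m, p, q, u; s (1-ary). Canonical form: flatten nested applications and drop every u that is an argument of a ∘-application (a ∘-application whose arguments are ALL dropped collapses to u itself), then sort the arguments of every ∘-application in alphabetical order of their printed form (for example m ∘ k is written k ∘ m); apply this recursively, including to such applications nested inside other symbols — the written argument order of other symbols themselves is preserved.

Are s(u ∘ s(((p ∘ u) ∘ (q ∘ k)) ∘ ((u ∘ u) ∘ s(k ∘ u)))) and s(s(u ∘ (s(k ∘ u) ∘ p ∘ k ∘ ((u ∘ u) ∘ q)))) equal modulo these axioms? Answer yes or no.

Left:  s(u ∘ s(((p ∘ u) ∘ (q ∘ k)) ∘ ((u ∘ u) ∘ s(k ∘ u))))
  Descend into:  u ∘ s(((p ∘ u) ∘ (q ∘ k)) ∘ ((u ∘ u) ∘ s(k ∘ u)))
  Canonicalize subterm:  s(((p ∘ u) ∘ (q ∘ k)) ∘ ((u ∘ u) ∘ s(k ∘ u)))  →  s(k ∘ p ∘ q ∘ s(k))
  Drop the unit:  drop u
  Order the arguments:  s(k ∘ p ∘ q ∘ s(k))
  Put back:  s(s(k ∘ p ∘ q ∘ s(k)))
Right:  s(s(u ∘ (s(k ∘ u) ∘ p ∘ k ∘ ((u ∘ u) ∘ q))))
  Descend into:  u ∘ (s(k ∘ u) ∘ p ∘ k ∘ ((u ∘ u) ∘ q))
  Flatten:  u ∘ s(k ∘ u) ∘ p ∘ k ∘ u ∘ u ∘ q
  Canonicalize subterm:  s(k ∘ u)  →  s(k)
  Unit:  drop u (×3)
  Sort:  k ∘ p ∘ q ∘ s(k)
  Put back:  s(s(k ∘ p ∘ q ∘ s(k)))

Answer: yes — both canonical forms are s(s(k ∘ p ∘ q ∘ s(k)))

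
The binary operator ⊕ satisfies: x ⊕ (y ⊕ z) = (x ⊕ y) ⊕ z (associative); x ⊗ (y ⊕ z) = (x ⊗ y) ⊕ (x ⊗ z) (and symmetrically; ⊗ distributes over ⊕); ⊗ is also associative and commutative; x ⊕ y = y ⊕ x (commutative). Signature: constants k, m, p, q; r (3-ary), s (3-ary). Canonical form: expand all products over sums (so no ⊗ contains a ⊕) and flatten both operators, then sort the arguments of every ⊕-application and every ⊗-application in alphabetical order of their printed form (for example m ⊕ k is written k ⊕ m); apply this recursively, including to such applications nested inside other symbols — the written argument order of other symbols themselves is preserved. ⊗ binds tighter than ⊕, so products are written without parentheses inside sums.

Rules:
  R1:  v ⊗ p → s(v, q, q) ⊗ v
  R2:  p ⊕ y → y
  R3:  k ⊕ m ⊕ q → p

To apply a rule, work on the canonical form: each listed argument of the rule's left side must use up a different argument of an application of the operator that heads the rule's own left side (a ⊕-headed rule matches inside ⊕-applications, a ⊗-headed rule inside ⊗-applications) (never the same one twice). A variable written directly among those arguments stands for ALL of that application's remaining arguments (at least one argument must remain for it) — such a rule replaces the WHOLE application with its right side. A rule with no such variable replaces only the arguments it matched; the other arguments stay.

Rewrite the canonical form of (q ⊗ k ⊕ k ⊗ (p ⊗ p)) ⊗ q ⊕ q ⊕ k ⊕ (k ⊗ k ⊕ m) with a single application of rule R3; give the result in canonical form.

Canonical form:  k ⊕ k ⊗ k ⊕ k ⊗ p ⊗ p ⊗ q ⊕ k ⊗ q ⊗ q ⊕ m ⊕ q
R3 matches:  uses k, m, q
Result:  k ⊗ k ⊕ k ⊗ p ⊗ p ⊗ q ⊕ k ⊗ q ⊗ q ⊕ p

Answer: k ⊗ k ⊕ k ⊗ p ⊗ p ⊗ q ⊕ k ⊗ q ⊗ q ⊕ p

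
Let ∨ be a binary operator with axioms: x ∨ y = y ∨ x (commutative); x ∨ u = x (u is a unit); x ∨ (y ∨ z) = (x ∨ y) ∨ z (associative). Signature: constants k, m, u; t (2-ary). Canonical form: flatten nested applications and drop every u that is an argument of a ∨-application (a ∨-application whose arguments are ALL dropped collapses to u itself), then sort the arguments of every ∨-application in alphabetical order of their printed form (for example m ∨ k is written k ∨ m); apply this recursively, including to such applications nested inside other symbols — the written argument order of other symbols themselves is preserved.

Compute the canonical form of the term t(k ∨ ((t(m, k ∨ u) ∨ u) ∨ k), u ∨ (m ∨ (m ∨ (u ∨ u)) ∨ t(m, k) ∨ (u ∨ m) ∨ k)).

Answer: t(k ∨ k ∨ t(m, k), k ∨ m ∨ m ∨ m ∨ t(m, k))

Derivation:
Work inside:  u ∨ (m ∨ (m ∨ (u ∨ u)) ∨ t(m, k) ∨ (u ∨ m) ∨ k)
Merge nested applications:  u ∨ m ∨ m ∨ u ∨ u ∨ t(m, k) ∨ u ∨ m ∨ k
Drop the unit:  drop u (×4)
Order the arguments:  k ∨ m ∨ m ∨ m ∨ t(m, k)
Reassemble:  t(k ∨ k ∨ t(m, k), k ∨ m ∨ m ∨ m ∨ t(m, k))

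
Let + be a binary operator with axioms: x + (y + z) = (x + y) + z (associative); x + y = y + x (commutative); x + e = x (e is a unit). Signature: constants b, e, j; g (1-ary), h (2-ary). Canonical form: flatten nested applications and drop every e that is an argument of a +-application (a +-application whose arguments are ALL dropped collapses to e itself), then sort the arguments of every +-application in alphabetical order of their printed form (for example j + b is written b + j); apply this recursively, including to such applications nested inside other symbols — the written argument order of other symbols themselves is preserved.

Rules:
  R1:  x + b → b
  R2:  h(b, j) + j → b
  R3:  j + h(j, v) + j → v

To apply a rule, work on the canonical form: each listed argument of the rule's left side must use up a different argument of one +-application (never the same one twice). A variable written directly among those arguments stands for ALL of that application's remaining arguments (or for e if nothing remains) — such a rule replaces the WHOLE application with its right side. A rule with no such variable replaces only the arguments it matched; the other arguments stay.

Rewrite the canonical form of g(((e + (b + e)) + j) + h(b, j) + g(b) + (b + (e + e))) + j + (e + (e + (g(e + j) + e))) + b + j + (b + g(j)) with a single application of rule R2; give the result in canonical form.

Canonical form:  b + b + g(b + b + g(b) + h(b, j) + j) + g(j) + g(j) + j + j
Match R2:  consume h(b, j), j
Giving:  b + b + g(b + b + b + g(b)) + g(j) + g(j) + j + j

Answer: b + b + g(b + b + b + g(b)) + g(j) + g(j) + j + j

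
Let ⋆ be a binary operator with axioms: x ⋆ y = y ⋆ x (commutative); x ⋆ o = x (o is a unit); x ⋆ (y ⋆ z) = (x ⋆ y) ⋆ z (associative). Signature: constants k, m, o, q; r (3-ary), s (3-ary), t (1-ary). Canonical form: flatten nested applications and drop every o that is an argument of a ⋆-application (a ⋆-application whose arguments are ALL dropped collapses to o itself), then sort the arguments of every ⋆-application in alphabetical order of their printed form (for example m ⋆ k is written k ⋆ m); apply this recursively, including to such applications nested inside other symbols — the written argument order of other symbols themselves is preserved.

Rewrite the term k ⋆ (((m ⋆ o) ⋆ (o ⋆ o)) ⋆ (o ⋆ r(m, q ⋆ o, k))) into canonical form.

Answer: k ⋆ m ⋆ r(m, q, k)

Derivation:
Un-nest:  k ⋆ m ⋆ o ⋆ o ⋆ o ⋆ o ⋆ r(m, q ⋆ o, k)
Canonicalize subterm:  r(m, q ⋆ o, k)  →  r(m, q, k)
Units out:  drop o (×4)
Sort arguments:  k ⋆ m ⋆ r(m, q, k)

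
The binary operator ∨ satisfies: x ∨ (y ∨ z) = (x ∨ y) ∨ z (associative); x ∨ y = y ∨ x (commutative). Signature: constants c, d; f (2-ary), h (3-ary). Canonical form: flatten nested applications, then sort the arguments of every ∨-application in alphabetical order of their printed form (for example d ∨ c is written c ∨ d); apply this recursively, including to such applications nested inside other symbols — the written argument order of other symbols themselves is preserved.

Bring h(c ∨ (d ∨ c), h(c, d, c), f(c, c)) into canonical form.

Answer: h(c ∨ c ∨ d, h(c, d, c), f(c, c))

Derivation:
Work inside:  c ∨ (d ∨ c)
Merge nested applications:  c ∨ d ∨ c
Sort:  c ∨ c ∨ d
Reassemble:  h(c ∨ c ∨ d, h(c, d, c), f(c, c))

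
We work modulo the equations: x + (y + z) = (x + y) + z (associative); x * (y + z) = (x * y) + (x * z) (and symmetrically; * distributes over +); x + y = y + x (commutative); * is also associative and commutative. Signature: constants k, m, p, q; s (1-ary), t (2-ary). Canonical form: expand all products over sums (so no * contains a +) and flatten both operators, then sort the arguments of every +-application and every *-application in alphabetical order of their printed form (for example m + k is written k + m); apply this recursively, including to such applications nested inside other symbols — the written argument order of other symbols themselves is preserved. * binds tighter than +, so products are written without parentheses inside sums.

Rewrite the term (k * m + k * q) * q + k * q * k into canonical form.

Answer: k * k * q + k * m * q + k * q * q

Derivation:
Expand:  k * m * q + k * q * q + k * k * q
Sort arguments:  k * k * q + k * m * q + k * q * q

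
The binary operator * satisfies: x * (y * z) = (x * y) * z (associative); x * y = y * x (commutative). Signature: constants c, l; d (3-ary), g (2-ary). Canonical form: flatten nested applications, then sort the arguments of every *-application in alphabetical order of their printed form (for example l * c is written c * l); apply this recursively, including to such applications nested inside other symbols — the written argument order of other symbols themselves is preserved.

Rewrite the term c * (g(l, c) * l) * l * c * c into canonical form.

Flatten:  c * g(l, c) * l * l * c * c
Order the arguments:  c * c * c * g(l, c) * l * l

Answer: c * c * c * g(l, c) * l * l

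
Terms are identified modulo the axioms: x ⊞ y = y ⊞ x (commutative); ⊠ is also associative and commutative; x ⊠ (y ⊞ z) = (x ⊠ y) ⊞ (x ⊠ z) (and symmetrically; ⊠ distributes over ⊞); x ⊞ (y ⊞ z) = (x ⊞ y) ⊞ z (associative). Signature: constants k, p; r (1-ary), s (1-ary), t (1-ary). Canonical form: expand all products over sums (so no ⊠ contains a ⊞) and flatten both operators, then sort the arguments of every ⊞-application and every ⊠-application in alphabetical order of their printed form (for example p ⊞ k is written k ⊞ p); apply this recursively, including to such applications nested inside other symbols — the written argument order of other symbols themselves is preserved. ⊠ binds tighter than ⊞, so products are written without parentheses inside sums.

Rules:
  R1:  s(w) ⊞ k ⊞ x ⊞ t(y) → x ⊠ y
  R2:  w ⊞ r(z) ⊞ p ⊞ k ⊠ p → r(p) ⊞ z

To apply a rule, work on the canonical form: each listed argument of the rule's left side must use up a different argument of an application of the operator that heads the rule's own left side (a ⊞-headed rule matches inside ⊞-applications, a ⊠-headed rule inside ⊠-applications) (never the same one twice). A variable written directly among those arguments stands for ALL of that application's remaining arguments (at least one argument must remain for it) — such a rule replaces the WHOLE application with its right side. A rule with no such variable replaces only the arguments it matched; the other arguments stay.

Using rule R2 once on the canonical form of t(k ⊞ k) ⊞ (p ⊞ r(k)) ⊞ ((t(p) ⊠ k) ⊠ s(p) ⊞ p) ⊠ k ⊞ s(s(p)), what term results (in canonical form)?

Canonical form:  k ⊠ k ⊠ s(p) ⊠ t(p) ⊞ k ⊠ p ⊞ p ⊞ r(k) ⊞ s(s(p)) ⊞ t(k ⊞ k)
R2 matches:  uses k ⊠ p, p, r(k);  w := k ⊠ k ⊠ s(p) ⊠ t(p) ⊞ s(s(p)) ⊞ t(k ⊞ k), z := k
The variable takes the whole remainder — replace the entire application.
Result:  k ⊞ r(p)

Answer: k ⊞ r(p)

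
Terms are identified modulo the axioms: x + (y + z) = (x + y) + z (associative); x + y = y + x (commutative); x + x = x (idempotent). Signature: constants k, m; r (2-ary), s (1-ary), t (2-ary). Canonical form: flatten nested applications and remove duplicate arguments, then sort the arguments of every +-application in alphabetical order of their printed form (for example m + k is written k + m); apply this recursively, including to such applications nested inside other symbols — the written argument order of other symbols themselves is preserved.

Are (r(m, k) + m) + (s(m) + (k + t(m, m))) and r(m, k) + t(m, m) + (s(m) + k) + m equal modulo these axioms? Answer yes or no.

Answer: yes — both canonical forms are k + m + r(m, k) + s(m) + t(m, m)

Derivation:
Left:  (r(m, k) + m) + (s(m) + (k + t(m, m)))
  Merge nested applications:  r(m, k) + m + s(m) + k + t(m, m)
  Order the arguments:  k + m + r(m, k) + s(m) + t(m, m)
Right:  r(m, k) + t(m, m) + (s(m) + k) + m
  Un-nest:  r(m, k) + t(m, m) + s(m) + k + m
  Sort:  k + m + r(m, k) + s(m) + t(m, m)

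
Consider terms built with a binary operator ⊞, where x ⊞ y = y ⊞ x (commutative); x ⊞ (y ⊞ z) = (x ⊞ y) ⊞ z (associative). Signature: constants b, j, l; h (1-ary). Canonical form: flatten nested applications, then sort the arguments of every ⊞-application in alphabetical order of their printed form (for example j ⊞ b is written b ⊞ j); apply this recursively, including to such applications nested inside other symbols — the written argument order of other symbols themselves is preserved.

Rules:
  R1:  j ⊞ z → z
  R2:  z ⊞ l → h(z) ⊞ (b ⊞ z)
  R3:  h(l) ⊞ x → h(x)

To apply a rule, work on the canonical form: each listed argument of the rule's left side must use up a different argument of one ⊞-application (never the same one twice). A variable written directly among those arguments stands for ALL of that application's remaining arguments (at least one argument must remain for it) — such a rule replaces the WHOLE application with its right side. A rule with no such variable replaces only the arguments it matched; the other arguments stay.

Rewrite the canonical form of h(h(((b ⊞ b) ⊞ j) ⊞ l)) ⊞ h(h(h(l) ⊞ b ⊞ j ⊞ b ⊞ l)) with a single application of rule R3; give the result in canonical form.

Answer: h(h(b ⊞ b ⊞ j ⊞ l)) ⊞ h(h(h(b ⊞ b ⊞ j ⊞ l)))

Derivation:
Canonical form:  h(h(b ⊞ b ⊞ h(l) ⊞ j ⊞ l)) ⊞ h(h(b ⊞ b ⊞ j ⊞ l))
Match R3:  consume h(l);  x := b ⊞ b ⊞ j ⊞ l
Every leftover argument binds to the variable; the entire application is replaced.
New term:  h(h(b ⊞ b ⊞ j ⊞ l)) ⊞ h(h(h(b ⊞ b ⊞ j ⊞ l)))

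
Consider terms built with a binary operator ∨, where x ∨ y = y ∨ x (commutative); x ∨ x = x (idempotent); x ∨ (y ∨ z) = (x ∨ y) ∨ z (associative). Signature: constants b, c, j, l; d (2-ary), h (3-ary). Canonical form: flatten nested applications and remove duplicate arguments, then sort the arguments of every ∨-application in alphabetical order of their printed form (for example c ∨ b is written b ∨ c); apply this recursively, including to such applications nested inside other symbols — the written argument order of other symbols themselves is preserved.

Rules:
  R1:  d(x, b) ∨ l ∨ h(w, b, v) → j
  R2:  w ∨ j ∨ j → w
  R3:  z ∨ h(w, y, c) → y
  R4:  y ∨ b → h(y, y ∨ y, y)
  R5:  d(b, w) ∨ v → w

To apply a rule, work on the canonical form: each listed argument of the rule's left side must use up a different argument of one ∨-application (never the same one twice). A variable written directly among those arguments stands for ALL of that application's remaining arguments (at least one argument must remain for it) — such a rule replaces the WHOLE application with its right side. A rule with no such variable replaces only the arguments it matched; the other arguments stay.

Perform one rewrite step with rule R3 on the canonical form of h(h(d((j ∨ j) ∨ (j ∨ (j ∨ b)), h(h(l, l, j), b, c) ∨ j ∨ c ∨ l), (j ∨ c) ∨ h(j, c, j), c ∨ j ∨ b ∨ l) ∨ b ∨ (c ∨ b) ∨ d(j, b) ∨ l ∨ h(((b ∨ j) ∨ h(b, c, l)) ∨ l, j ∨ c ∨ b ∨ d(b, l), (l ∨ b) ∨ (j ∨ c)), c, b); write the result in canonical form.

Canonical form:  h(b ∨ c ∨ d(j, b) ∨ h(b ∨ h(b, c, l) ∨ j ∨ l, b ∨ c ∨ d(b, l) ∨ j, b ∨ c ∨ j ∨ l) ∨ h(d(b ∨ j, c ∨ h(h(l, l, j), b, c) ∨ j ∨ l), c ∨ h(j, c, j) ∨ j, b ∨ c ∨ j ∨ l) ∨ l, c, b)
Match R3:  consume h(h(l, l, j), b, c);  w := h(l, l, j), y := b, z := c ∨ j ∨ l
The extension variable absorbs all remaining arguments, so the whole application is rewritten.
Giving:  h(b ∨ c ∨ d(j, b) ∨ h(b ∨ h(b, c, l) ∨ j ∨ l, b ∨ c ∨ d(b, l) ∨ j, b ∨ c ∨ j ∨ l) ∨ h(d(b ∨ j, b), c ∨ h(j, c, j) ∨ j, b ∨ c ∨ j ∨ l) ∨ l, c, b)

Answer: h(b ∨ c ∨ d(j, b) ∨ h(b ∨ h(b, c, l) ∨ j ∨ l, b ∨ c ∨ d(b, l) ∨ j, b ∨ c ∨ j ∨ l) ∨ h(d(b ∨ j, b), c ∨ h(j, c, j) ∨ j, b ∨ c ∨ j ∨ l) ∨ l, c, b)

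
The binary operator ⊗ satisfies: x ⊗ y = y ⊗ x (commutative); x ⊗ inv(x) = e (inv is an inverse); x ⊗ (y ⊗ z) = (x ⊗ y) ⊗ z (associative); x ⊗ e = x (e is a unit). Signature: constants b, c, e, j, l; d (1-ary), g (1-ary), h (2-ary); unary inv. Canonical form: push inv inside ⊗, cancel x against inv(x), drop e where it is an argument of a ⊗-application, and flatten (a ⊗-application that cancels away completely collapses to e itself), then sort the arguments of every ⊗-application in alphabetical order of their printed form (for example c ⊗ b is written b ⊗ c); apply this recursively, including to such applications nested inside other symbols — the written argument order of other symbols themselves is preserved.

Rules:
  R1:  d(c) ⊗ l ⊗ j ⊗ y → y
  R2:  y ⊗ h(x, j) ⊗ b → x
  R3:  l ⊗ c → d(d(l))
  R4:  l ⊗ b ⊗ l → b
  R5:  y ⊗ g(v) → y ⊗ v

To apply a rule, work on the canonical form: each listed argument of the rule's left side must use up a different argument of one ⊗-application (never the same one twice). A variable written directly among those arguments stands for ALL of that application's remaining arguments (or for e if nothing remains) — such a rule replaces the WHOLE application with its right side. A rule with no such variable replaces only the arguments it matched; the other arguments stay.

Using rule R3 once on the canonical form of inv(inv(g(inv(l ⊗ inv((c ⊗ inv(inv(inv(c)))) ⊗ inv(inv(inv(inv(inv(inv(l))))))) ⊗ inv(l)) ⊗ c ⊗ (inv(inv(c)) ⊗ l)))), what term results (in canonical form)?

Canonical form:  g(c ⊗ c ⊗ l ⊗ l)
Match R3:  consume c, l
Giving:  g(c ⊗ d(d(l)) ⊗ l)

Answer: g(c ⊗ d(d(l)) ⊗ l)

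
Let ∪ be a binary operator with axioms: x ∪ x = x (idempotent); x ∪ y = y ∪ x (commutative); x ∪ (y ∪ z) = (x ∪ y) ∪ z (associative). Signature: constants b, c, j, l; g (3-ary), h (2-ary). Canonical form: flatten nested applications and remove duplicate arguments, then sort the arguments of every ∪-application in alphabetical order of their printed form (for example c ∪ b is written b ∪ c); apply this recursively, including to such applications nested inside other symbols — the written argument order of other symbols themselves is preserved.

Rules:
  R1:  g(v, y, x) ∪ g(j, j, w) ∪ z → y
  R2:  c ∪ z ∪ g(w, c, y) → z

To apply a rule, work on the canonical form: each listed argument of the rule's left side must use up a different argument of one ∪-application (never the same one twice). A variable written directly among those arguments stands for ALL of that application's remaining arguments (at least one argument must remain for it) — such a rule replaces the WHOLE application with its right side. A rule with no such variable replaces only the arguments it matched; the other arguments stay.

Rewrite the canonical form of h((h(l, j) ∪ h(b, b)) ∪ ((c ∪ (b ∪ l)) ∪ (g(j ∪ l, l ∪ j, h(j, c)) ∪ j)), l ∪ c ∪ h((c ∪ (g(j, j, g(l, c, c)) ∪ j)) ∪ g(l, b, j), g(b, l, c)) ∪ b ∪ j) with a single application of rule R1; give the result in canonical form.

Canonical form:  h(b ∪ c ∪ g(j ∪ l, j ∪ l, h(j, c)) ∪ h(b, b) ∪ h(l, j) ∪ j ∪ l, b ∪ c ∪ h(c ∪ g(j, j, g(l, c, c)) ∪ g(l, b, j) ∪ j, g(b, l, c)) ∪ j ∪ l)
Match R1:  consume g(j, j, g(l, c, c)), g(l, b, j);  v := l, w := g(l, c, c), x := j, y := b, z := c ∪ j
The variable takes the whole remainder — replace the entire application.
New term:  h(b ∪ c ∪ g(j ∪ l, j ∪ l, h(j, c)) ∪ h(b, b) ∪ h(l, j) ∪ j ∪ l, b ∪ c ∪ h(b, g(b, l, c)) ∪ j ∪ l)

Answer: h(b ∪ c ∪ g(j ∪ l, j ∪ l, h(j, c)) ∪ h(b, b) ∪ h(l, j) ∪ j ∪ l, b ∪ c ∪ h(b, g(b, l, c)) ∪ j ∪ l)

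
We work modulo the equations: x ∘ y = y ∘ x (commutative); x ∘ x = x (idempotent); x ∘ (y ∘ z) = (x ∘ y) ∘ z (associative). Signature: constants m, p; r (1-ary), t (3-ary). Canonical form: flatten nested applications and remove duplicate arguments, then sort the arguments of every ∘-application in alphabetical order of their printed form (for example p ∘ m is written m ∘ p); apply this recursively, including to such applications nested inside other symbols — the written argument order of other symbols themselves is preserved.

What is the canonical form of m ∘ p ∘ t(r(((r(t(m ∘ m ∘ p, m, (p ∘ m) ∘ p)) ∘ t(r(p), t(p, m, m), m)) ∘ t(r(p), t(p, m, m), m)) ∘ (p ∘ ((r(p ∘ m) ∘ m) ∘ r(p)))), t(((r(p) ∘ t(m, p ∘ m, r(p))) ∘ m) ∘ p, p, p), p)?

Answer: m ∘ p ∘ t(r(m ∘ p ∘ r(m ∘ p) ∘ r(p) ∘ r(t(m ∘ p, m, m ∘ p)) ∘ t(r(p), t(p, m, m), m)), t(m ∘ p ∘ r(p) ∘ t(m, m ∘ p, r(p)), p, p), p)

Derivation:
Canonicalize subterm:  t(r(((r(t(m ∘ m ∘ p, m, (p ∘ m) ∘ p)) ∘ t(r(p), t(p, m, m), m)) ∘ t(r(p), t(p, m, m), m)) ∘ (p ∘ ((r(p ∘ m) ∘ m) ∘ r(p)))), t(((r(p) ∘ t(m, p ∘ m, r(p))) ∘ m) ∘ p, p, p), p)  →  t(r(m ∘ p ∘ r(m ∘ p) ∘ r(p) ∘ r(t(m ∘ p, m, m ∘ p)) ∘ t(r(p), t(p, m, m), m)), t(m ∘ p ∘ r(p) ∘ t(m, m ∘ p, r(p)), p, p), p)
Order the arguments:  m ∘ p ∘ t(r(m ∘ p ∘ r(m ∘ p) ∘ r(p) ∘ r(t(m ∘ p, m, m ∘ p)) ∘ t(r(p), t(p, m, m), m)), t(m ∘ p ∘ r(p) ∘ t(m, m ∘ p, r(p)), p, p), p)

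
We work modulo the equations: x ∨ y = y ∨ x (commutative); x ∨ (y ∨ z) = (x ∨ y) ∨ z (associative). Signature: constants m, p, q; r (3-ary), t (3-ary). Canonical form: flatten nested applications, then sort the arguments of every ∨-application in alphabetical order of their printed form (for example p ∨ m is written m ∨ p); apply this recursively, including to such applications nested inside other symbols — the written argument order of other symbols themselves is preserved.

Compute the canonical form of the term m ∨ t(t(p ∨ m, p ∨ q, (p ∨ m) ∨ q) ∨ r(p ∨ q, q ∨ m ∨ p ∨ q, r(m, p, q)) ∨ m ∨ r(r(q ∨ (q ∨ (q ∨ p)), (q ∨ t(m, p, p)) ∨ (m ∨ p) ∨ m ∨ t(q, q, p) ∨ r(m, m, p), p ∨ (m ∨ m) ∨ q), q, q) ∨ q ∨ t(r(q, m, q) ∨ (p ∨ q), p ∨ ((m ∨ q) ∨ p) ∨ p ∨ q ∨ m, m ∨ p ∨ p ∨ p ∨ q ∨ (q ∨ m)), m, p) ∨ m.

Answer: m ∨ m ∨ t(m ∨ q ∨ r(p ∨ q, m ∨ p ∨ q ∨ q, r(m, p, q)) ∨ r(r(p ∨ q ∨ q ∨ q, m ∨ m ∨ p ∨ q ∨ r(m, m, p) ∨ t(m, p, p) ∨ t(q, q, p), m ∨ m ∨ p ∨ q), q, q) ∨ t(m ∨ p, p ∨ q, m ∨ p ∨ q) ∨ t(p ∨ q ∨ r(q, m, q), m ∨ m ∨ p ∨ p ∨ p ∨ q ∨ q, m ∨ m ∨ p ∨ p ∨ p ∨ q ∨ q), m, p)

Derivation:
Inside:  t(t(p ∨ m, p ∨ q, (p ∨ m) ∨ q) ∨ r(p ∨ q, q ∨ m ∨ p ∨ q, r(m, p, q)) ∨ m ∨ r(r(q ∨ (q ∨ (q ∨ p)), (q ∨ t(m, p, p)) ∨ (m ∨ p) ∨ m ∨ t(q, q, p) ∨ r(m, m, p), p ∨ (m ∨ m) ∨ q), q, q) ∨ q ∨ t(r(q, m, q) ∨ (p ∨ q), p ∨ ((m ∨ q) ∨ p) ∨ p ∨ q ∨ m, m ∨ p ∨ p ∨ p ∨ q ∨ (q ∨ m)), m, p)  →  t(m ∨ q ∨ r(p ∨ q, m ∨ p ∨ q ∨ q, r(m, p, q)) ∨ r(r(p ∨ q ∨ q ∨ q, m ∨ m ∨ p ∨ q ∨ r(m, m, p) ∨ t(m, p, p) ∨ t(q, q, p), m ∨ m ∨ p ∨ q), q, q) ∨ t(m ∨ p, p ∨ q, m ∨ p ∨ q) ∨ t(p ∨ q ∨ r(q, m, q), m ∨ m ∨ p ∨ p ∨ p ∨ q ∨ q, m ∨ m ∨ p ∨ p ∨ p ∨ q ∨ q), m, p)
Order the arguments:  m ∨ m ∨ t(m ∨ q ∨ r(p ∨ q, m ∨ p ∨ q ∨ q, r(m, p, q)) ∨ r(r(p ∨ q ∨ q ∨ q, m ∨ m ∨ p ∨ q ∨ r(m, m, p) ∨ t(m, p, p) ∨ t(q, q, p), m ∨ m ∨ p ∨ q), q, q) ∨ t(m ∨ p, p ∨ q, m ∨ p ∨ q) ∨ t(p ∨ q ∨ r(q, m, q), m ∨ m ∨ p ∨ p ∨ p ∨ q ∨ q, m ∨ m ∨ p ∨ p ∨ p ∨ q ∨ q), m, p)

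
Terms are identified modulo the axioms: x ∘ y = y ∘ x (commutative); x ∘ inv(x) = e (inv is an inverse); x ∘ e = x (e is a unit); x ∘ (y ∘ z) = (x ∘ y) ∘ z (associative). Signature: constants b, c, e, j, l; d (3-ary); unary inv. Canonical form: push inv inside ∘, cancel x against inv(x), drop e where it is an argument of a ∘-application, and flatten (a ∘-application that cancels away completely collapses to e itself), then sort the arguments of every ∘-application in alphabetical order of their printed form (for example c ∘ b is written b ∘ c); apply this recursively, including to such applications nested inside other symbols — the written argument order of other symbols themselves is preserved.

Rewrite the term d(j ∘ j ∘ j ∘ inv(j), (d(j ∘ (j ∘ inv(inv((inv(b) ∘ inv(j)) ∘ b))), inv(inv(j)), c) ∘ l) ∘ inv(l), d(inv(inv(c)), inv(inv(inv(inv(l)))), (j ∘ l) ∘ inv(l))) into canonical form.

Answer: d(j ∘ j, d(j, j, c), d(c, l, j))

Derivation:
Descend into:  (d(j ∘ (j ∘ inv(inv((inv(b) ∘ inv(j)) ∘ b))), inv(inv(j)), c) ∘ l) ∘ inv(l)
Push inv inside:  distribute inv over ∘ and collapse double inv
Cancel inverse pairs:  l cancels
Collect terms:  d(j, j, c)
Put back:  d(j ∘ j, d(j, j, c), d(c, l, j))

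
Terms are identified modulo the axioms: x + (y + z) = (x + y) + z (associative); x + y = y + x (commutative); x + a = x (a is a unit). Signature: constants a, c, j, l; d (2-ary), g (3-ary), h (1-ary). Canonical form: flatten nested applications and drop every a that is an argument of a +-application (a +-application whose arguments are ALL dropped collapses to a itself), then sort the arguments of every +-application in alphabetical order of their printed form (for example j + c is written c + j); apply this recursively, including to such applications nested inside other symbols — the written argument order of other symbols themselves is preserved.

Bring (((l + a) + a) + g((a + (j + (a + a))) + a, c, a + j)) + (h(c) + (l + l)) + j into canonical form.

Answer: g(j, c, j) + h(c) + j + l + l + l

Derivation:
Merge nested applications:  l + a + a + g((a + (j + (a + a))) + a, c, a + j) + h(c) + l + l + j
Simplify inside:  g((a + (j + (a + a))) + a, c, a + j)  →  g(j, c, j)
Drop the unit:  drop a (×2)
Order the arguments:  g(j, c, j) + h(c) + j + l + l + l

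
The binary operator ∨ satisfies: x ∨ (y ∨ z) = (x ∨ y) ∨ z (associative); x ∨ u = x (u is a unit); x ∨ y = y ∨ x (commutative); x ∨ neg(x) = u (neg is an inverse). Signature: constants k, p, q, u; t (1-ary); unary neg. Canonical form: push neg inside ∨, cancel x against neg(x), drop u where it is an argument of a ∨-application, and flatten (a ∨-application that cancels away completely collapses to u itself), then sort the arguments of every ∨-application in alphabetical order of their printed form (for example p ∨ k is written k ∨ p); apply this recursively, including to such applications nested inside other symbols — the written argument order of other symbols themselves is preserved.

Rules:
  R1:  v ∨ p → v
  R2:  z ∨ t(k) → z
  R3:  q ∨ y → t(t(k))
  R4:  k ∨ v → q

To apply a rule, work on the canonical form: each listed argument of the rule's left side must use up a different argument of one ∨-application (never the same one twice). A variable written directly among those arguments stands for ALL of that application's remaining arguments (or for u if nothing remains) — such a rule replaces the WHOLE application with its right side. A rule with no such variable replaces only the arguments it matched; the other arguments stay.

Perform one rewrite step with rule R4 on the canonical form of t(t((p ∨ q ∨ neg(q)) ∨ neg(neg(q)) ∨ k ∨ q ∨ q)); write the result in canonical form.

Answer: t(t(q))

Derivation:
Canonical form:  t(t(k ∨ p ∨ q ∨ q ∨ q))
R4 matches:  uses k;  v := p ∨ q ∨ q ∨ q
The variable takes the whole remainder — replace the entire application.
Result:  t(t(q))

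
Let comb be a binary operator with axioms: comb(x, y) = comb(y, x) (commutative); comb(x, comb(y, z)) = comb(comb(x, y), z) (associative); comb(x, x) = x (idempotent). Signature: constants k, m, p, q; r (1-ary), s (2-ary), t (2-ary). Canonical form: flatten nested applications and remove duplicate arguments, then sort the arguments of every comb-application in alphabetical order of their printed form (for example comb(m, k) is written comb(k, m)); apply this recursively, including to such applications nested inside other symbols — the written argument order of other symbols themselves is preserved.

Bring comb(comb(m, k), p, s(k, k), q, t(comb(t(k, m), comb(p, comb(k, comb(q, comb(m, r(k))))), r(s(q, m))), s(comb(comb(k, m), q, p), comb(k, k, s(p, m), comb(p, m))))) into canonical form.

Answer: comb(k, m, p, q, s(k, k), t(comb(k, m, p, q, r(k), r(s(q, m)), t(k, m)), s(comb(k, m, p, q), comb(k, m, p, s(p, m)))))

Derivation:
Merge nested applications:  comb(m, k, p, s(k, k), q, t(comb(t(k, m), comb(p, comb(k, comb(q, comb(m, r(k))))), r(s(q, m))), s(comb(comb(k, m), q, p), comb(k, k, s(p, m), comb(p, m)))))
Inside:  t(comb(t(k, m), comb(p, comb(k, comb(q, comb(m, r(k))))), r(s(q, m))), s(comb(comb(k, m), q, p), comb(k, k, s(p, m), comb(p, m))))  →  t(comb(k, m, p, q, r(k), r(s(q, m)), t(k, m)), s(comb(k, m, p, q), comb(k, m, p, s(p, m))))
Order the arguments:  comb(k, m, p, q, s(k, k), t(comb(k, m, p, q, r(k), r(s(q, m)), t(k, m)), s(comb(k, m, p, q), comb(k, m, p, s(p, m)))))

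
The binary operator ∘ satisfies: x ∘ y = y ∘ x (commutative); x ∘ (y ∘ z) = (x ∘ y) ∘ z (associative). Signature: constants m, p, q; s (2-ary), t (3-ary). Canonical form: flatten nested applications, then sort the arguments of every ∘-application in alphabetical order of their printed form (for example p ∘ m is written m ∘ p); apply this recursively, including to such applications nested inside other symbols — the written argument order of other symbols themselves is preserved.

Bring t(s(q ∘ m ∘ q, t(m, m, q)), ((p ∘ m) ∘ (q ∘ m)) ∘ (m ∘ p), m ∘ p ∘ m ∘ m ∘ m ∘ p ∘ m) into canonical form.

Answer: t(s(m ∘ q ∘ q, t(m, m, q)), m ∘ m ∘ m ∘ p ∘ p ∘ q, m ∘ m ∘ m ∘ m ∘ m ∘ p ∘ p)

Derivation:
Descend into:  ((p ∘ m) ∘ (q ∘ m)) ∘ (m ∘ p)
Flatten:  p ∘ m ∘ q ∘ m ∘ m ∘ p
Order the arguments:  m ∘ m ∘ m ∘ p ∘ p ∘ q
Put back:  t(s(m ∘ q ∘ q, t(m, m, q)), m ∘ m ∘ m ∘ p ∘ p ∘ q, m ∘ m ∘ m ∘ m ∘ m ∘ p ∘ p)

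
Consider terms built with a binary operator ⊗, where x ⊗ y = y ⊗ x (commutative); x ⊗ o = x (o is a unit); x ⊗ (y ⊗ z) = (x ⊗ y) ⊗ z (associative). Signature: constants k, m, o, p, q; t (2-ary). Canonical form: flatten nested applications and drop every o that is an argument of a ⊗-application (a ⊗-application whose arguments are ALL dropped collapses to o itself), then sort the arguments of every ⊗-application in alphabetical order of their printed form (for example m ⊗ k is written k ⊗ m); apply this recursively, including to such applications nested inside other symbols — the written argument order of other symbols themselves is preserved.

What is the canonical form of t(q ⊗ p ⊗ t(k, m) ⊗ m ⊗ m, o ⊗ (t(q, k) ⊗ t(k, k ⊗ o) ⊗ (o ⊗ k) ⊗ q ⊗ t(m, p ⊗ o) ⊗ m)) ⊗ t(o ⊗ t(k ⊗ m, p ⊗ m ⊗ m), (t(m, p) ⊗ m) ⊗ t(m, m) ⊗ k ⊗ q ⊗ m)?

Answer: t(m ⊗ m ⊗ p ⊗ q ⊗ t(k, m), k ⊗ m ⊗ q ⊗ t(k, k) ⊗ t(m, p) ⊗ t(q, k)) ⊗ t(t(k ⊗ m, m ⊗ m ⊗ p), k ⊗ m ⊗ m ⊗ q ⊗ t(m, m) ⊗ t(m, p))

Derivation:
Simplify inside:  t(q ⊗ p ⊗ t(k, m) ⊗ m ⊗ m, o ⊗ (t(q, k) ⊗ t(k, k ⊗ o) ⊗ (o ⊗ k) ⊗ q ⊗ t(m, p ⊗ o) ⊗ m))  →  t(m ⊗ m ⊗ p ⊗ q ⊗ t(k, m), k ⊗ m ⊗ q ⊗ t(k, k) ⊗ t(m, p) ⊗ t(q, k))
Simplify inside:  t(o ⊗ t(k ⊗ m, p ⊗ m ⊗ m), (t(m, p) ⊗ m) ⊗ t(m, m) ⊗ k ⊗ q ⊗ m)  →  t(t(k ⊗ m, m ⊗ m ⊗ p), k ⊗ m ⊗ m ⊗ q ⊗ t(m, m) ⊗ t(m, p))
Sort:  t(m ⊗ m ⊗ p ⊗ q ⊗ t(k, m), k ⊗ m ⊗ q ⊗ t(k, k) ⊗ t(m, p) ⊗ t(q, k)) ⊗ t(t(k ⊗ m, m ⊗ m ⊗ p), k ⊗ m ⊗ m ⊗ q ⊗ t(m, m) ⊗ t(m, p))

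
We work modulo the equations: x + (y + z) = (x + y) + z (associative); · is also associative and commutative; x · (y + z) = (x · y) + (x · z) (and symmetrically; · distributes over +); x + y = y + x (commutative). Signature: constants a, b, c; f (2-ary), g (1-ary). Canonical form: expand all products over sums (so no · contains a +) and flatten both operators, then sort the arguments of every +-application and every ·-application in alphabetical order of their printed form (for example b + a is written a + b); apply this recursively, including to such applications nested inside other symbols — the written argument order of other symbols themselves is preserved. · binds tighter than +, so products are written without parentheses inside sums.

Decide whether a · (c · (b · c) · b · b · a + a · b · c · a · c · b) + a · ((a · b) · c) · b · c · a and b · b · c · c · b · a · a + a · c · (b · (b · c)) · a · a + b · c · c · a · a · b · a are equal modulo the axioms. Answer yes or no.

Answer: yes — both canonical forms are a · a · a · b · b · c · c + a · a · a · b · b · c · c + a · a · b · b · b · c · c

Derivation:
Left:  a · (c · (b · c) · b · b · a + a · b · c · a · c · b) + a · ((a · b) · c) · b · c · a
  Distribute:  a · a · b · b · b · c · c + a · a · a · b · b · c · c + a · a · a · b · b · c · c
  Sort arguments:  a · a · a · b · b · c · c + a · a · a · b · b · c · c + a · a · b · b · b · c · c
Right:  b · b · c · c · b · a · a + a · c · (b · (b · c)) · a · a + b · c · c · a · a · b · a
  Flatten:  a · a · b · b · b · c · c + a · a · a · b · b · c · c + a · a · a · b · b · c · c
  Sort arguments:  a · a · a · b · b · c · c + a · a · a · b · b · c · c + a · a · b · b · b · c · c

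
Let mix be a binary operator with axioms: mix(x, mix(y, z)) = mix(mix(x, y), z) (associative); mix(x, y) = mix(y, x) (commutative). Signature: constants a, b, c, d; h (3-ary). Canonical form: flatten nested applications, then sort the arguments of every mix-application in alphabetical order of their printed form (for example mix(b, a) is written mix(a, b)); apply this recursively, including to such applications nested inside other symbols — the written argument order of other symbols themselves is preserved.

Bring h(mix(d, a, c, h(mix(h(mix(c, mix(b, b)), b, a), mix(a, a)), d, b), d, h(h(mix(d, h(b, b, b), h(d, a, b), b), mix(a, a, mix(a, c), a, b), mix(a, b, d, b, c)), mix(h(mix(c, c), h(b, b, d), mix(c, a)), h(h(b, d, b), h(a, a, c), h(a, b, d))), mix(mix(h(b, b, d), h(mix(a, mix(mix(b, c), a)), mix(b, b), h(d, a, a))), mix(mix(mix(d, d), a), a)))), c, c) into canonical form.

Answer: h(mix(a, c, d, d, h(h(mix(b, d, h(b, b, b), h(d, a, b)), mix(a, a, a, a, b, c), mix(a, b, b, c, d)), mix(h(h(b, d, b), h(a, a, c), h(a, b, d)), h(mix(c, c), h(b, b, d), mix(a, c))), mix(a, a, d, d, h(b, b, d), h(mix(a, a, b, c), mix(b, b), h(d, a, a)))), h(mix(a, a, h(mix(b, b, c), b, a)), d, b)), c, c)

Derivation:
Descend into:  mix(d, a, c, h(mix(h(mix(c, mix(b, b)), b, a), mix(a, a)), d, b), d, h(h(mix(d, h(b, b, b), h(d, a, b), b), mix(a, a, mix(a, c), a, b), mix(a, b, d, b, c)), mix(h(mix(c, c), h(b, b, d), mix(c, a)), h(h(b, d, b), h(a, a, c), h(a, b, d))), mix(mix(h(b, b, d), h(mix(a, mix(mix(b, c), a)), mix(b, b), h(d, a, a))), mix(mix(mix(d, d), a), a))))
Canonicalize subterm:  h(mix(h(mix(c, mix(b, b)), b, a), mix(a, a)), d, b)  →  h(mix(a, a, h(mix(b, b, c), b, a)), d, b)
Simplify inside:  h(h(mix(d, h(b, b, b), h(d, a, b), b), mix(a, a, mix(a, c), a, b), mix(a, b, d, b, c)), mix(h(mix(c, c), h(b, b, d), mix(c, a)), h(h(b, d, b), h(a, a, c), h(a, b, d))), mix(mix(h(b, b, d), h(mix(a, mix(mix(b, c), a)), mix(b, b), h(d, a, a))), mix(mix(mix(d, d), a), a)))  →  h(h(mix(b, d, h(b, b, b), h(d, a, b)), mix(a, a, a, a, b, c), mix(a, b, b, c, d)), mix(h(h(b, d, b), h(a, a, c), h(a, b, d)), h(mix(c, c), h(b, b, d), mix(a, c))), mix(a, a, d, d, h(b, b, d), h(mix(a, a, b, c), mix(b, b), h(d, a, a))))
Sort arguments:  mix(a, c, d, d, h(h(mix(b, d, h(b, b, b), h(d, a, b)), mix(a, a, a, a, b, c), mix(a, b, b, c, d)), mix(h(h(b, d, b), h(a, a, c), h(a, b, d)), h(mix(c, c), h(b, b, d), mix(a, c))), mix(a, a, d, d, h(b, b, d), h(mix(a, a, b, c), mix(b, b), h(d, a, a)))), h(mix(a, a, h(mix(b, b, c), b, a)), d, b))
Put back:  h(mix(a, c, d, d, h(h(mix(b, d, h(b, b, b), h(d, a, b)), mix(a, a, a, a, b, c), mix(a, b, b, c, d)), mix(h(h(b, d, b), h(a, a, c), h(a, b, d)), h(mix(c, c), h(b, b, d), mix(a, c))), mix(a, a, d, d, h(b, b, d), h(mix(a, a, b, c), mix(b, b), h(d, a, a)))), h(mix(a, a, h(mix(b, b, c), b, a)), d, b)), c, c)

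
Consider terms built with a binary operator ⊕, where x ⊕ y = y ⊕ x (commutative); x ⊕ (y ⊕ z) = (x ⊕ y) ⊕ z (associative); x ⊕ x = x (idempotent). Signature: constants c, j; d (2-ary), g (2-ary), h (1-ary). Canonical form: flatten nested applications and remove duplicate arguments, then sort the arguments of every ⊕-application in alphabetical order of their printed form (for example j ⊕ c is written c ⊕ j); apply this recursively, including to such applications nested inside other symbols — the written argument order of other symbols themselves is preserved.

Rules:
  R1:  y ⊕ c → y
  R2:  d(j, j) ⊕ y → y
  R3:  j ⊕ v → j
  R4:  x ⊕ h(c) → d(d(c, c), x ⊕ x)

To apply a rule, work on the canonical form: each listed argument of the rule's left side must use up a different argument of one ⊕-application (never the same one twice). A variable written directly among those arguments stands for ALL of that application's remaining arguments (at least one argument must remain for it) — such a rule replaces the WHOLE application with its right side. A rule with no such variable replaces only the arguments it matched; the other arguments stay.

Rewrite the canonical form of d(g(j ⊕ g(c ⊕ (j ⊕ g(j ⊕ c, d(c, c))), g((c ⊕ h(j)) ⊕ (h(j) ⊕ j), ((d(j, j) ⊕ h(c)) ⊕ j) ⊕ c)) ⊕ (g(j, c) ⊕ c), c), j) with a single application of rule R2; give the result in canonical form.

Canonical form:  d(g(c ⊕ g(c ⊕ g(c ⊕ j, d(c, c)) ⊕ j, g(c ⊕ h(j) ⊕ j, c ⊕ d(j, j) ⊕ h(c) ⊕ j)) ⊕ g(j, c) ⊕ j, c), j)
Apply R2:  consuming d(j, j);  y := c ⊕ h(c) ⊕ j
Every leftover argument binds to the variable; the entire application is replaced.
Giving:  d(g(c ⊕ g(c ⊕ g(c ⊕ j, d(c, c)) ⊕ j, g(c ⊕ h(j) ⊕ j, c ⊕ h(c) ⊕ j)) ⊕ g(j, c) ⊕ j, c), j)

Answer: d(g(c ⊕ g(c ⊕ g(c ⊕ j, d(c, c)) ⊕ j, g(c ⊕ h(j) ⊕ j, c ⊕ h(c) ⊕ j)) ⊕ g(j, c) ⊕ j, c), j)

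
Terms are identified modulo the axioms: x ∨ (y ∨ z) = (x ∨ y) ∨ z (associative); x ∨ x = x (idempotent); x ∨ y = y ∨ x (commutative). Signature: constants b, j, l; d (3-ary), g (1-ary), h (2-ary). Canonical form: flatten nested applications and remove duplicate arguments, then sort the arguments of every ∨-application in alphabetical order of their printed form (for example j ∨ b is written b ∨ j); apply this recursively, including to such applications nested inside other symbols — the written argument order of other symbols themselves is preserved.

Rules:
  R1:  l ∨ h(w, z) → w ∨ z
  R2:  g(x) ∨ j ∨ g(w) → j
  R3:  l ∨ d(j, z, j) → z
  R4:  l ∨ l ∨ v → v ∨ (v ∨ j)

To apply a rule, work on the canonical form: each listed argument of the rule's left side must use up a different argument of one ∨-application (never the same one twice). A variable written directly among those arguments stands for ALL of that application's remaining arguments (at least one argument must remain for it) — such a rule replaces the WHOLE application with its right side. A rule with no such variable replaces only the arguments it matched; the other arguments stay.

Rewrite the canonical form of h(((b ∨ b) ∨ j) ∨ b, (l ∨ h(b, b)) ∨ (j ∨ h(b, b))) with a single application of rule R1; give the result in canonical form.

Canonical form:  h(b ∨ j, h(b, b) ∨ j ∨ l)
Match R1:  consume h(b, b), l;  w := b, z := b
New term:  h(b ∨ j, b ∨ j)

Answer: h(b ∨ j, b ∨ j)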